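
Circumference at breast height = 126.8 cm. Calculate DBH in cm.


Formula: DBH = C / pi
DBH = 126.8 / pi
pi = 3.14159...
DBH = 40.4 cm

40.4


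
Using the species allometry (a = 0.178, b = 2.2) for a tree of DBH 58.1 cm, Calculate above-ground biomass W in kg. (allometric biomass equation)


Formula: W = a * DBH^b  (allometric power law)
DBH^b = 58.1^2.2 = 7606.5459
W = 0.178 * 7606.5459 = 1354.0 kg

1354.0


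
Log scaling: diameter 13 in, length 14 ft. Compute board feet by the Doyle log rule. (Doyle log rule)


Doyle: BF = (D - 4)^2 * L / 16
Adjusted diameter = 13 - 4 = 9 in
(D-4)^2 = 9^2 = 81
BF = 81 * 14 / 16 = 71 BF

71


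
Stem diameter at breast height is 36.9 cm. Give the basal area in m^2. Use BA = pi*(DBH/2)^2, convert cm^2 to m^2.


Formula: BA = pi * (DBH/2)^2 / 10000  (cm^2 to m^2)
Radius = DBH/2 = 36.9/2 = 18.45 cm
BA = pi * 18.45^2 / 10000
   = 1069.406 cm^2 / 10000
   = 0.1069 m^2

0.1069


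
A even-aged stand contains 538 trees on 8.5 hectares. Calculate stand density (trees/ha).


Formula: Stand Density = N_trees / Area_ha
Density = 538 trees / 8.5 ha
Density = 63 trees/ha

63


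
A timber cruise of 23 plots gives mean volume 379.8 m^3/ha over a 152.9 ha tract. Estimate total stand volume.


Formula: Total Volume = Mean Volume per ha * Total Area
Total Volume = 379.8 m^3/ha * 152.9 ha
Total Volume = 58071 m^3

58071


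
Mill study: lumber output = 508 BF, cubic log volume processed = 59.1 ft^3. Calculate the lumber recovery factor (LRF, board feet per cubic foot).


Formula: LRF = Lumber Output (BF) / Log Input (ft^3)
LRF = 508 BF / 59.1 ft^3
LRF = 8.6 BF/ft^3

8.6


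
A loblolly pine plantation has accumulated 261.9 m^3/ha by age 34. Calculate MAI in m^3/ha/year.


Formula: MAI = Total Volume / Stand Age
MAI = 261.9 m^3/ha / 34 years
MAI = 7.7 m^3/ha/year

7.7


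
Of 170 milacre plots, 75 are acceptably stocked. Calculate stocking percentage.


Formula: Stocking % = stocked plots / total plots * 100
Stocking = 75 / 170 * 100
Stocking = 0.4412 * 100 = 44.1%

44.1


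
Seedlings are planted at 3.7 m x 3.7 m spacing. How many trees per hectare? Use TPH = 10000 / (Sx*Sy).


Formula: TPH = 10000 m^2/ha / (spacing_x * spacing_y)
Area per tree = 3.7 m * 3.7 m = 13.69 m^2
TPH = 10000 / 13.69 = 730 trees/ha

730


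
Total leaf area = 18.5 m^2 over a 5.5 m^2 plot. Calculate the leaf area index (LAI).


Formula: LAI = total leaf area / ground area  (dimensionless)
LAI = 18.5 m^2 / 5.5 m^2
LAI = 3.36

3.36


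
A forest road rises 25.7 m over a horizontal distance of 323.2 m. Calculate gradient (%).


Formula: Gradient = rise / run * 100
Gradient = 25.7 / 323.2 * 100 = 8.0%

8.0


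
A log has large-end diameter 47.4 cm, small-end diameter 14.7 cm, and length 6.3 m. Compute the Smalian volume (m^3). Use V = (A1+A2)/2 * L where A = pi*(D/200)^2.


Smalian: V = (A1 + A2)/2 * L,  A = pi*(D/200)^2
A1 = pi*(47.4/200)^2 = 0.17646 m^2
A2 = pi*(14.7/200)^2 = 0.016972 m^2
V = (0.17646+0.016972)/2*6.3 = 0.6093 m^3

0.6093


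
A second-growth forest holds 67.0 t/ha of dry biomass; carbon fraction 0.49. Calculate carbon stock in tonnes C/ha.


Formula: Carbon Stock = Biomass * Carbon Fraction
C = 67.0 t/ha * 0.49
C = 32.8 t C/ha

32.8


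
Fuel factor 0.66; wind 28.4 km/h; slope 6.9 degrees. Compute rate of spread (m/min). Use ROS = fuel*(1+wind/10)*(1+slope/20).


Formula: ROS = fuel * (1 + wind/10) * (1 + slope/20)
Wind factor = 1 + 28.4/10 = 3.84
Slope factor = 1 + 6.9/20 = 1.345
ROS = 0.66 * 3.84 * 1.345 = 3.41 m/min

3.41


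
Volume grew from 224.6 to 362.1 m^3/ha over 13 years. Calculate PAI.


Formula: PAI = (V_T2 - V_T1) / (T2 - T1)
Volume increment = 362.1 - 224.6 = 137.5 m^3/ha
PAI = 137.5 / 13 = 10.58 m^3/ha/year

10.58


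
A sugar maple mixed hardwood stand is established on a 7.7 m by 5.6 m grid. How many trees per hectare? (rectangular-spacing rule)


Formula: TPH = 10000 m^2/ha / (spacing_x * spacing_y)
Area per tree = 7.7 m * 5.6 m = 43.12 m^2
TPH = 10000 / 43.12 = 232 trees/ha

232


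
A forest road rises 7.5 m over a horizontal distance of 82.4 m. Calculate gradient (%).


Formula: Gradient = rise / run * 100
Gradient = 7.5 / 82.4 * 100 = 9.1%

9.1


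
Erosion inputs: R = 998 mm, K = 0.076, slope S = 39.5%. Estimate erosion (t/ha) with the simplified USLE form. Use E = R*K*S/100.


Formula: E = R * K * S / 100  (simplified USLE)
R * K = 998 * 0.076 = 75.848
E = 75.848 * 39.5 / 100 = 29.96 t/ha

29.96


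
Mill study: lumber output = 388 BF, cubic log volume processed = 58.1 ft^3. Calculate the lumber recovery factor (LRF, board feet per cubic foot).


Formula: LRF = Lumber Output (BF) / Log Input (ft^3)
LRF = 388 BF / 58.1 ft^3
LRF = 6.68 BF/ft^3

6.68


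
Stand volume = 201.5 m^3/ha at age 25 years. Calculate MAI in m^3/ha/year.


Formula: MAI = Total Volume / Stand Age
MAI = 201.5 m^3/ha / 25 years
MAI = 8.06 m^3/ha/year

8.06


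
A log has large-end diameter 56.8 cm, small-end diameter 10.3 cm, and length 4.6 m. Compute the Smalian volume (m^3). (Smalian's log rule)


Smalian: V = (A1 + A2)/2 * L,  A = pi*(D/200)^2
A1 = pi*(56.8/200)^2 = 0.253388 m^2
A2 = pi*(10.3/200)^2 = 0.008332 m^2
V = (0.253388+0.008332)/2*4.6 = 0.602 m^3

0.602


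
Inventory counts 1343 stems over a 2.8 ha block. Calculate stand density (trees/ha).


Formula: Stand Density = N_trees / Area_ha
Density = 1343 trees / 2.8 ha
Density = 480 trees/ha

480


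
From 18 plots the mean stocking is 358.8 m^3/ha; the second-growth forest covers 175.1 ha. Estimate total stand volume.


Formula: Total Volume = Mean Volume per ha * Total Area
Total Volume = 358.8 m^3/ha * 175.1 ha
Total Volume = 62826 m^3

62826


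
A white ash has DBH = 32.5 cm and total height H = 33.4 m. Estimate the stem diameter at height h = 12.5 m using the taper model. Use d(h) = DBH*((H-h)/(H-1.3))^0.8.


Taper: d(h) = DBH * ((H - h) / (H - 1.3))^0.8
Numerator = H - h = 33.4 - 12.5 = 20.9 m
Denominator = H - 1.3 = 33.4 - 1.3 = 32.1 m
Ratio = 20.9 / 32.1 = 0.65109
d = 32.5 * 0.65109^0.8 = 23.1 cm

23.1


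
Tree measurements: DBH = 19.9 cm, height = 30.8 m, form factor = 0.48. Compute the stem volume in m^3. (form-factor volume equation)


Formula: V = pi * (DBH/200)^2 * H * ff
Radius = DBH/200 = 19.9/200 = 0.0995 m
Radius^2 = 0.0995^2 = 0.00990025 m^2
V = pi * 0.00990025 * 30.8 * 0.48
V = 0.46 m^3

0.46


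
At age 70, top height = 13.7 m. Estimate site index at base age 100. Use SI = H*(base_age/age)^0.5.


Formula: SI = H_dom * (base_age / age)^0.5
Age ratio = 100 / 70 = 1.42857
sqrt(age_ratio) = 1.19523
SI = 13.7 * 1.19523 = 16.4 m

16.4


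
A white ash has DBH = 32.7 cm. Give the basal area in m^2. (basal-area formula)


Formula: BA = pi * (DBH/2)^2 / 10000  (cm^2 to m^2)
Radius = DBH/2 = 32.7/2 = 16.35 cm
BA = pi * 16.35^2 / 10000
   = 839.8184 cm^2 / 10000
   = 0.084 m^2

0.084


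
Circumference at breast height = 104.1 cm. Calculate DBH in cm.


Formula: DBH = C / pi
DBH = 104.1 / pi
pi = 3.14159...
DBH = 33.1 cm

33.1


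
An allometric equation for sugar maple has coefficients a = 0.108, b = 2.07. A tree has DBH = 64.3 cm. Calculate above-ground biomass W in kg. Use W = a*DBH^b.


Formula: W = a * DBH^b  (allometric power law)
DBH^b = 64.3^2.07 = 5533.4592
W = 0.108 * 5533.4592 = 597.6 kg

597.6


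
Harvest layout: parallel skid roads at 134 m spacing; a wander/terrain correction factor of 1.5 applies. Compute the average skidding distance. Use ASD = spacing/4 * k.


Formula: ASD = (spacing / 4) * correction
Uncorrected distance = spacing / 4 = 134 / 4 = 33.5 m
ASD = 33.5 * 1.5 = 50 m

50


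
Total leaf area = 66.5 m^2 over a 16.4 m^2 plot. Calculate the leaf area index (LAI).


Formula: LAI = total leaf area / ground area  (dimensionless)
LAI = 66.5 m^2 / 16.4 m^2
LAI = 4.05

4.05


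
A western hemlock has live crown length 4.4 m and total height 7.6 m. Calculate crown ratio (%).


Formula: Crown Ratio = (Crown Length / Total Height) * 100
CR = (4.4 m / 7.6 m) * 100
CR = 0.5789 * 100 = 57.9%

57.9


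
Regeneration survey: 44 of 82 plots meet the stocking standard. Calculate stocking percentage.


Formula: Stocking % = stocked plots / total plots * 100
Stocking = 44 / 82 * 100
Stocking = 0.5366 * 100 = 53.7%

53.7


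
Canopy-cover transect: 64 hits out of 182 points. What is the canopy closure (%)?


Formula: Canopy closure = covered points / total points * 100
Closure = 64 / 182 * 100
Closure = 0.3516 * 100 = 35.2%

35.2


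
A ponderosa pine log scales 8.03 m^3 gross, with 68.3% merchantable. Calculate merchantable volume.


Formula: MV = V_total * (merchantable_pct / 100)
Merchantable fraction = 68.3% / 100 = 0.683
MV = 8.03 m^3 * 0.683 = 5.484 m^3

5.484


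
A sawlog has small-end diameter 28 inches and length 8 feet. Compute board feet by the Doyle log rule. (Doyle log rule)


Doyle: BF = (D - 4)^2 * L / 16
Adjusted diameter = 28 - 4 = 24 in
(D-4)^2 = 24^2 = 576
BF = 576 * 8 / 16 = 288 BF

288


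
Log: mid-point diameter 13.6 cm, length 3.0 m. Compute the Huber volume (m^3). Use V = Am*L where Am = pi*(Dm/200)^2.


Huber: V = Am * L,  Am = pi*(Dm/200)^2
Am = pi*(13.6/200)^2 = 0.014527 m^2
V = 0.014527*3.0 = 0.0436 m^3

0.0436


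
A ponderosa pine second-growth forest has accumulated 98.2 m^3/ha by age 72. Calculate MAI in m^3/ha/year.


Formula: MAI = Total Volume / Stand Age
MAI = 98.2 m^3/ha / 72 years
MAI = 1.36 m^3/ha/year

1.36


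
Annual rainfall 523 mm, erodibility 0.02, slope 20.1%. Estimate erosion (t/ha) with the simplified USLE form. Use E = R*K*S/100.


Formula: E = R * K * S / 100  (simplified USLE)
R * K = 523 * 0.02 = 10.46
E = 10.46 * 20.1 / 100 = 2.1 t/ha

2.1


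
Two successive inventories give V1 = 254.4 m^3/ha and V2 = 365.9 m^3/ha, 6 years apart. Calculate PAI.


Formula: PAI = (V_T2 - V_T1) / (T2 - T1)
Volume increment = 365.9 - 254.4 = 111.5 m^3/ha
PAI = 111.5 / 6 = 18.58 m^3/ha/year

18.58


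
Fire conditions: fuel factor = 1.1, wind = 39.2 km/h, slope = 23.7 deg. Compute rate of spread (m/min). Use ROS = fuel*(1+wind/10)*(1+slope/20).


Formula: ROS = fuel * (1 + wind/10) * (1 + slope/20)
Wind factor = 1 + 39.2/10 = 4.92
Slope factor = 1 + 23.7/20 = 2.185
ROS = 1.1 * 4.92 * 2.185 = 11.83 m/min

11.83


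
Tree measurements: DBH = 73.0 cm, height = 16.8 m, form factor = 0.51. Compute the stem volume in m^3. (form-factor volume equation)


Formula: V = pi * (DBH/200)^2 * H * ff
Radius = DBH/200 = 73.0/200 = 0.365 m
Radius^2 = 0.365^2 = 0.133225 m^2
V = pi * 0.133225 * 16.8 * 0.51
V = 3.586 m^3

3.586


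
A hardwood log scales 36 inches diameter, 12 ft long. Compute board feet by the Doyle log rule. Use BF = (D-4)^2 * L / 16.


Doyle: BF = (D - 4)^2 * L / 16
Adjusted diameter = 36 - 4 = 32 in
(D-4)^2 = 32^2 = 1024
BF = 1024 * 12 / 16 = 768 BF

768


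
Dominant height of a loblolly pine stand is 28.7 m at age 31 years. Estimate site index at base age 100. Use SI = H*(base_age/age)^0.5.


Formula: SI = H_dom * (base_age / age)^0.5
Age ratio = 100 / 31 = 3.22581
sqrt(age_ratio) = 1.79605
SI = 28.7 * 1.79605 = 51.5 m

51.5


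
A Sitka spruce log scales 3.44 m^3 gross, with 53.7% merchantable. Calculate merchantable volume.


Formula: MV = V_total * (merchantable_pct / 100)
Merchantable fraction = 53.7% / 100 = 0.537
MV = 3.44 m^3 * 0.537 = 1.847 m^3

1.847


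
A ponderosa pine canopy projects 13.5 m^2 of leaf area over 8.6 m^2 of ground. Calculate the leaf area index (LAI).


Formula: LAI = total leaf area / ground area  (dimensionless)
LAI = 13.5 m^2 / 8.6 m^2
LAI = 1.57

1.57


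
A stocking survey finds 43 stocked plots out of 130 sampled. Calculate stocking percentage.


Formula: Stocking % = stocked plots / total plots * 100
Stocking = 43 / 130 * 100
Stocking = 0.3308 * 100 = 33.1%

33.1


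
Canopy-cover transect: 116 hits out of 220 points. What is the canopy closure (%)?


Formula: Canopy closure = covered points / total points * 100
Closure = 116 / 220 * 100
Closure = 0.5273 * 100 = 52.7%

52.7


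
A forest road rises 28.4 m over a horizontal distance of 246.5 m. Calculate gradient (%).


Formula: Gradient = rise / run * 100
Gradient = 28.4 / 246.5 * 100 = 11.5%

11.5


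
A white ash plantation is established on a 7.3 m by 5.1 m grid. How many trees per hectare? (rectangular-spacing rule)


Formula: TPH = 10000 m^2/ha / (spacing_x * spacing_y)
Area per tree = 7.3 m * 5.1 m = 37.23 m^2
TPH = 10000 / 37.23 = 269 trees/ha

269


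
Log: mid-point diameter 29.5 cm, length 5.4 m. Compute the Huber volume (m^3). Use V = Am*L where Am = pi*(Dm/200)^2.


Huber: V = Am * L,  Am = pi*(Dm/200)^2
Am = pi*(29.5/200)^2 = 0.068349 m^2
V = 0.068349*5.4 = 0.3691 m^3

0.3691


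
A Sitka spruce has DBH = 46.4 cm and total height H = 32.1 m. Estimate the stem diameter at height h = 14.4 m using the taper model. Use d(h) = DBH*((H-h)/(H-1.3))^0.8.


Taper: d(h) = DBH * ((H - h) / (H - 1.3))^0.8
Numerator = H - h = 32.1 - 14.4 = 17.7 m
Denominator = H - 1.3 = 32.1 - 1.3 = 30.8 m
Ratio = 17.7 / 30.8 = 0.57468
d = 46.4 * 0.57468^0.8 = 29.8 cm

29.8


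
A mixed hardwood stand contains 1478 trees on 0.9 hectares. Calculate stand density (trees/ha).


Formula: Stand Density = N_trees / Area_ha
Density = 1478 trees / 0.9 ha
Density = 1642 trees/ha

1642


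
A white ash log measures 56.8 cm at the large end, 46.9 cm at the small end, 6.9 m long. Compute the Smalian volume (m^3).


Smalian: V = (A1 + A2)/2 * L,  A = pi*(D/200)^2
A1 = pi*(56.8/200)^2 = 0.253388 m^2
A2 = pi*(46.9/200)^2 = 0.172757 m^2
V = (0.253388+0.172757)/2*6.9 = 1.4702 m^3

1.4702


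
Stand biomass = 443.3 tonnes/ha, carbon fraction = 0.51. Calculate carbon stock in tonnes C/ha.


Formula: Carbon Stock = Biomass * Carbon Fraction
C = 443.3 t/ha * 0.51
C = 226.1 t C/ha

226.1


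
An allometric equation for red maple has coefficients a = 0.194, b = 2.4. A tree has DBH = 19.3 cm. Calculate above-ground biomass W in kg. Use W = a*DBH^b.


Formula: W = a * DBH^b  (allometric power law)
DBH^b = 19.3^2.4 = 1217.1316
W = 0.194 * 1217.1316 = 236.1 kg

236.1


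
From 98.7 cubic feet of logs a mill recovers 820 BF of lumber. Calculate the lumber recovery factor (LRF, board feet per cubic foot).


Formula: LRF = Lumber Output (BF) / Log Input (ft^3)
LRF = 820 BF / 98.7 ft^3
LRF = 8.31 BF/ft^3

8.31


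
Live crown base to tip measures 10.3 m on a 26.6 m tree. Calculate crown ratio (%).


Formula: Crown Ratio = (Crown Length / Total Height) * 100
CR = (10.3 m / 26.6 m) * 100
CR = 0.3872 * 100 = 38.7%

38.7


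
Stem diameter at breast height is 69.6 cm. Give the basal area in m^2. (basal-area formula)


Formula: BA = pi * (DBH/2)^2 / 10000  (cm^2 to m^2)
Radius = DBH/2 = 69.6/2 = 34.8 cm
BA = pi * 34.8^2 / 10000
   = 3804.5944 cm^2 / 10000
   = 0.3805 m^2

0.3805


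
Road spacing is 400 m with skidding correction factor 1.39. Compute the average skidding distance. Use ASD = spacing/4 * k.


Formula: ASD = (spacing / 4) * correction
Uncorrected distance = spacing / 4 = 400 / 4 = 100 m
ASD = 100 * 1.39 = 139 m

139


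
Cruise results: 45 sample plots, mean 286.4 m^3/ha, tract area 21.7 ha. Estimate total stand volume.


Formula: Total Volume = Mean Volume per ha * Total Area
Total Volume = 286.4 m^3/ha * 21.7 ha
Total Volume = 6215 m^3

6215


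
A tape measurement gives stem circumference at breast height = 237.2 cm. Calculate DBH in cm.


Formula: DBH = C / pi
DBH = 237.2 / pi
pi = 3.14159...
DBH = 75.5 cm

75.5


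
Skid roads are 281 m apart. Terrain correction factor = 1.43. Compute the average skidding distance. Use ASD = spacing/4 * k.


Formula: ASD = (spacing / 4) * correction
Uncorrected distance = spacing / 4 = 281 / 4 = 70.25 m
ASD = 70.25 * 1.43 = 100 m

100


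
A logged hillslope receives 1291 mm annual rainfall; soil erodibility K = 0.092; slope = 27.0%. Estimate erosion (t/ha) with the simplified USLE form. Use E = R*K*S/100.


Formula: E = R * K * S / 100  (simplified USLE)
R * K = 1291 * 0.092 = 118.772
E = 118.772 * 27.0 / 100 = 32.07 t/ha

32.07


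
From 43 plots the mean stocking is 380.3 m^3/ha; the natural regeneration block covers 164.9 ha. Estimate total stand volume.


Formula: Total Volume = Mean Volume per ha * Total Area
Total Volume = 380.3 m^3/ha * 164.9 ha
Total Volume = 62711 m^3

62711


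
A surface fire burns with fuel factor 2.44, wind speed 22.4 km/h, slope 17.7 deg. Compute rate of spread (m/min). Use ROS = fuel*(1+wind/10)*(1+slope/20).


Formula: ROS = fuel * (1 + wind/10) * (1 + slope/20)
Wind factor = 1 + 22.4/10 = 3.24
Slope factor = 1 + 17.7/20 = 1.885
ROS = 2.44 * 3.24 * 1.885 = 14.9 m/min

14.9


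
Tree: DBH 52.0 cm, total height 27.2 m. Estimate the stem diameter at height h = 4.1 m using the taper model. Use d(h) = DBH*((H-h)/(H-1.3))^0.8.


Taper: d(h) = DBH * ((H - h) / (H - 1.3))^0.8
Numerator = H - h = 27.2 - 4.1 = 23.1 m
Denominator = H - 1.3 = 27.2 - 1.3 = 25.9 m
Ratio = 23.1 / 25.9 = 0.89189
d = 52.0 * 0.89189^0.8 = 47.5 cm

47.5


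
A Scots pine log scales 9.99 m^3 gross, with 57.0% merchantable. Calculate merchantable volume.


Formula: MV = V_total * (merchantable_pct / 100)
Merchantable fraction = 57.0% / 100 = 0.57
MV = 9.99 m^3 * 0.57 = 5.694 m^3

5.694


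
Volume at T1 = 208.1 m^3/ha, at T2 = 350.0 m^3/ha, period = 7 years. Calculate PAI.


Formula: PAI = (V_T2 - V_T1) / (T2 - T1)
Volume increment = 350.0 - 208.1 = 141.9 m^3/ha
PAI = 141.9 / 7 = 20.27 m^3/ha/year

20.27


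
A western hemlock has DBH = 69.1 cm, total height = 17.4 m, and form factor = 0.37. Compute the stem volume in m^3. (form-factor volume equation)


Formula: V = pi * (DBH/200)^2 * H * ff
Radius = DBH/200 = 69.1/200 = 0.3455 m
Radius^2 = 0.3455^2 = 0.11937025 m^2
V = pi * 0.11937025 * 17.4 * 0.37
V = 2.414 m^3

2.414


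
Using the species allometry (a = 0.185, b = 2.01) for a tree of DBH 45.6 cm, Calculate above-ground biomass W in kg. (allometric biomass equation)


Formula: W = a * DBH^b  (allometric power law)
DBH^b = 45.6^2.01 = 2160.3262
W = 0.185 * 2160.3262 = 399.7 kg

399.7


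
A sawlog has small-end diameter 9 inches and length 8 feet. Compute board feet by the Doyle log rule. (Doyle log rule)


Doyle: BF = (D - 4)^2 * L / 16
Adjusted diameter = 9 - 4 = 5 in
(D-4)^2 = 5^2 = 25
BF = 25 * 8 / 16 = 13 BF

13


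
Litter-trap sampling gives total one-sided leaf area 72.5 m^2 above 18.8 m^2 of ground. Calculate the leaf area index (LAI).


Formula: LAI = total leaf area / ground area  (dimensionless)
LAI = 72.5 m^2 / 18.8 m^2
LAI = 3.86

3.86


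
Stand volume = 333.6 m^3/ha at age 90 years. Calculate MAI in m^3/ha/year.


Formula: MAI = Total Volume / Stand Age
MAI = 333.6 m^3/ha / 90 years
MAI = 3.71 m^3/ha/year

3.71


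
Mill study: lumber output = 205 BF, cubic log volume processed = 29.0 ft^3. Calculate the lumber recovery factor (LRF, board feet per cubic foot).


Formula: LRF = Lumber Output (BF) / Log Input (ft^3)
LRF = 205 BF / 29.0 ft^3
LRF = 7.07 BF/ft^3

7.07


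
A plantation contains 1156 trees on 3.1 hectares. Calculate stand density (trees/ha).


Formula: Stand Density = N_trees / Area_ha
Density = 1156 trees / 3.1 ha
Density = 373 trees/ha

373


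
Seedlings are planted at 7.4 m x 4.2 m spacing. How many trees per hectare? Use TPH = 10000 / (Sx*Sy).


Formula: TPH = 10000 m^2/ha / (spacing_x * spacing_y)
Area per tree = 7.4 m * 4.2 m = 31.08 m^2
TPH = 10000 / 31.08 = 322 trees/ha

322


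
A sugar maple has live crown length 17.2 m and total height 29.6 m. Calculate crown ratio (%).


Formula: Crown Ratio = (Crown Length / Total Height) * 100
CR = (17.2 m / 29.6 m) * 100
CR = 0.5811 * 100 = 58.1%

58.1


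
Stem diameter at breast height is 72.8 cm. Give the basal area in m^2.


Formula: BA = pi * (DBH/2)^2 / 10000  (cm^2 to m^2)
Radius = DBH/2 = 72.8/2 = 36.4 cm
BA = pi * 36.4^2 / 10000
   = 4162.4846 cm^2 / 10000
   = 0.4162 m^2

0.4162


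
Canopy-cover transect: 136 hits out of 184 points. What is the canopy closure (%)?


Formula: Canopy closure = covered points / total points * 100
Closure = 136 / 184 * 100
Closure = 0.7391 * 100 = 73.9%

73.9


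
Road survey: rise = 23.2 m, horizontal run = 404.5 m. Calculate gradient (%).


Formula: Gradient = rise / run * 100
Gradient = 23.2 / 404.5 * 100 = 5.7%

5.7


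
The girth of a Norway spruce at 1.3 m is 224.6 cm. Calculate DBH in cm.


Formula: DBH = C / pi
DBH = 224.6 / pi
pi = 3.14159...
DBH = 71.5 cm

71.5


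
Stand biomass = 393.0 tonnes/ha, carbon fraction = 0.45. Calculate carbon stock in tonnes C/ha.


Formula: Carbon Stock = Biomass * Carbon Fraction
C = 393.0 t/ha * 0.45
C = 176.9 t C/ha

176.9


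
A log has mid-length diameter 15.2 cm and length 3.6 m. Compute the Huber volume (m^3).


Huber: V = Am * L,  Am = pi*(Dm/200)^2
Am = pi*(15.2/200)^2 = 0.018146 m^2
V = 0.018146*3.6 = 0.0653 m^3

0.0653


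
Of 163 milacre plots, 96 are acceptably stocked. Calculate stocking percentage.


Formula: Stocking % = stocked plots / total plots * 100
Stocking = 96 / 163 * 100
Stocking = 0.589 * 100 = 58.9%

58.9


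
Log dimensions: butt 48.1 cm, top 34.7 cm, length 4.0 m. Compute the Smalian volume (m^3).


Smalian: V = (A1 + A2)/2 * L,  A = pi*(D/200)^2
A1 = pi*(48.1/200)^2 = 0.181711 m^2
A2 = pi*(34.7/200)^2 = 0.094569 m^2
V = (0.181711+0.094569)/2*4.0 = 0.5526 m^3

0.5526


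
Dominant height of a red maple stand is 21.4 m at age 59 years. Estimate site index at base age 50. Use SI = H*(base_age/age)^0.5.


Formula: SI = H_dom * (base_age / age)^0.5
Age ratio = 50 / 59 = 0.84746
sqrt(age_ratio) = 0.92057
SI = 21.4 * 0.92057 = 19.7 m

19.7


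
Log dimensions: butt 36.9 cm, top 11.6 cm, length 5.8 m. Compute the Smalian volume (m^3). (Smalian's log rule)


Smalian: V = (A1 + A2)/2 * L,  A = pi*(D/200)^2
A1 = pi*(36.9/200)^2 = 0.106941 m^2
A2 = pi*(11.6/200)^2 = 0.010568 m^2
V = (0.106941+0.010568)/2*5.8 = 0.3408 m^3

0.3408


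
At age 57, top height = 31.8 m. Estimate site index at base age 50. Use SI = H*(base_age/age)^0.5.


Formula: SI = H_dom * (base_age / age)^0.5
Age ratio = 50 / 57 = 0.87719
sqrt(age_ratio) = 0.93659
SI = 31.8 * 0.93659 = 29.8 m

29.8


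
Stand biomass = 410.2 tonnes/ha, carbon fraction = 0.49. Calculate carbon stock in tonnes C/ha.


Formula: Carbon Stock = Biomass * Carbon Fraction
C = 410.2 t/ha * 0.49
C = 201.0 t C/ha

201.0


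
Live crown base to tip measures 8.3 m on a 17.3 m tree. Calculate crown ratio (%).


Formula: Crown Ratio = (Crown Length / Total Height) * 100
CR = (8.3 m / 17.3 m) * 100
CR = 0.4798 * 100 = 48.0%

48.0


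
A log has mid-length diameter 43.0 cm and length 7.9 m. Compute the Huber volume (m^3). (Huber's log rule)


Huber: V = Am * L,  Am = pi*(Dm/200)^2
Am = pi*(43.0/200)^2 = 0.14522 m^2
V = 0.14522*7.9 = 1.1472 m^3

1.1472


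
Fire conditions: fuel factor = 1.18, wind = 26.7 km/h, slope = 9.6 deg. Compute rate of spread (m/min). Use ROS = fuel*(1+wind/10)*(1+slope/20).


Formula: ROS = fuel * (1 + wind/10) * (1 + slope/20)
Wind factor = 1 + 26.7/10 = 3.67
Slope factor = 1 + 9.6/20 = 1.48
ROS = 1.18 * 3.67 * 1.48 = 6.41 m/min

6.41


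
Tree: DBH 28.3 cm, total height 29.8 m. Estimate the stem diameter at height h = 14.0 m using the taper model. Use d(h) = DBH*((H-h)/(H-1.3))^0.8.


Taper: d(h) = DBH * ((H - h) / (H - 1.3))^0.8
Numerator = H - h = 29.8 - 14.0 = 15.8 m
Denominator = H - 1.3 = 29.8 - 1.3 = 28.5 m
Ratio = 15.8 / 28.5 = 0.55439
d = 28.3 * 0.55439^0.8 = 17.7 cm

17.7


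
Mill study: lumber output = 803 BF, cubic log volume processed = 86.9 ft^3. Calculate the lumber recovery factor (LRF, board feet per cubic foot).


Formula: LRF = Lumber Output (BF) / Log Input (ft^3)
LRF = 803 BF / 86.9 ft^3
LRF = 9.24 BF/ft^3

9.24


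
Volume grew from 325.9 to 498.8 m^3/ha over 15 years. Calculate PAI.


Formula: PAI = (V_T2 - V_T1) / (T2 - T1)
Volume increment = 498.8 - 325.9 = 172.9 m^3/ha
PAI = 172.9 / 15 = 11.53 m^3/ha/year

11.53


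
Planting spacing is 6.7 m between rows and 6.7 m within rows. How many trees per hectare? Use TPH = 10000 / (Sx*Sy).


Formula: TPH = 10000 m^2/ha / (spacing_x * spacing_y)
Area per tree = 6.7 m * 6.7 m = 44.89 m^2
TPH = 10000 / 44.89 = 223 trees/ha

223


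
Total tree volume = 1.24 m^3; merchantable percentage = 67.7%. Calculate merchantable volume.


Formula: MV = V_total * (merchantable_pct / 100)
Merchantable fraction = 67.7% / 100 = 0.677
MV = 1.24 m^3 * 0.677 = 0.839 m^3

0.839


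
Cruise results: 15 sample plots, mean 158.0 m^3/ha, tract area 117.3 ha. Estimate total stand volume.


Formula: Total Volume = Mean Volume per ha * Total Area
Total Volume = 158.0 m^3/ha * 117.3 ha
Total Volume = 18533 m^3

18533


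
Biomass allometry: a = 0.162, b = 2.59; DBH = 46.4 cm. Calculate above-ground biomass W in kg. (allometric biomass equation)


Formula: W = a * DBH^b  (allometric power law)
DBH^b = 46.4^2.59 = 20714.8394
W = 0.162 * 20714.8394 = 3355.8 kg

3355.8


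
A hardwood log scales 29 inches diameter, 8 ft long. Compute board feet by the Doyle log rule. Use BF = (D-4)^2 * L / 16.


Doyle: BF = (D - 4)^2 * L / 16
Adjusted diameter = 29 - 4 = 25 in
(D-4)^2 = 25^2 = 625
BF = 625 * 8 / 16 = 313 BF

313


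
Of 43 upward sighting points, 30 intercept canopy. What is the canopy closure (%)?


Formula: Canopy closure = covered points / total points * 100
Closure = 30 / 43 * 100
Closure = 0.6977 * 100 = 69.8%

69.8


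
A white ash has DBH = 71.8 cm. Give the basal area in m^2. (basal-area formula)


Formula: BA = pi * (DBH/2)^2 / 10000  (cm^2 to m^2)
Radius = DBH/2 = 71.8/2 = 35.9 cm
BA = pi * 35.9^2 / 10000
   = 4048.916 cm^2 / 10000
   = 0.4049 m^2

0.4049


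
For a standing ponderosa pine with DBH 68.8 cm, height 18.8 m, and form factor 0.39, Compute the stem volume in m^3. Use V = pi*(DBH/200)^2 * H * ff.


Formula: V = pi * (DBH/200)^2 * H * ff
Radius = DBH/200 = 68.8/200 = 0.344 m
Radius^2 = 0.344^2 = 0.118336 m^2
V = pi * 0.118336 * 18.8 * 0.39
V = 2.726 m^3

2.726


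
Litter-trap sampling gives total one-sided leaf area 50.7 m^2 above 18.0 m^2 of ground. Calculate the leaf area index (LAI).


Formula: LAI = total leaf area / ground area  (dimensionless)
LAI = 50.7 m^2 / 18.0 m^2
LAI = 2.82

2.82


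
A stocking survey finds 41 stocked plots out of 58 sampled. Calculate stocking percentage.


Formula: Stocking % = stocked plots / total plots * 100
Stocking = 41 / 58 * 100
Stocking = 0.7069 * 100 = 70.7%

70.7


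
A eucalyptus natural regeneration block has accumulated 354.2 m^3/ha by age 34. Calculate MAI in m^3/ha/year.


Formula: MAI = Total Volume / Stand Age
MAI = 354.2 m^3/ha / 34 years
MAI = 10.42 m^3/ha/year

10.42


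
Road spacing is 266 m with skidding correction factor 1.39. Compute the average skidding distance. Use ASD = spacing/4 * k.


Formula: ASD = (spacing / 4) * correction
Uncorrected distance = spacing / 4 = 266 / 4 = 66.5 m
ASD = 66.5 * 1.39 = 92 m

92


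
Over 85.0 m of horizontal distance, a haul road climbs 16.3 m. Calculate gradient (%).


Formula: Gradient = rise / run * 100
Gradient = 16.3 / 85.0 * 100 = 19.2%

19.2


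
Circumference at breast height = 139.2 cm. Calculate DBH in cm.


Formula: DBH = C / pi
DBH = 139.2 / pi
pi = 3.14159...
DBH = 44.3 cm

44.3


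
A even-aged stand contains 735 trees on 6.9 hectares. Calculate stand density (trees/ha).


Formula: Stand Density = N_trees / Area_ha
Density = 735 trees / 6.9 ha
Density = 107 trees/ha

107


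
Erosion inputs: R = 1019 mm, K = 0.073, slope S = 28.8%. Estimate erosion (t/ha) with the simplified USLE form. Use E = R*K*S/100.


Formula: E = R * K * S / 100  (simplified USLE)
R * K = 1019 * 0.073 = 74.387
E = 74.387 * 28.8 / 100 = 21.42 t/ha

21.42


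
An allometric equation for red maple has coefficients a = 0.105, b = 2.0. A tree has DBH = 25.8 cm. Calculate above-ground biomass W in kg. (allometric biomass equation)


Formula: W = a * DBH^b  (allometric power law)
DBH^b = 25.8^2.0 = 665.64
W = 0.105 * 665.64 = 69.9 kg

69.9


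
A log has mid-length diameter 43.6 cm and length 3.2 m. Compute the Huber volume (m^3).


Huber: V = Am * L,  Am = pi*(Dm/200)^2
Am = pi*(43.6/200)^2 = 0.149301 m^2
V = 0.149301*3.2 = 0.4778 m^3

0.4778


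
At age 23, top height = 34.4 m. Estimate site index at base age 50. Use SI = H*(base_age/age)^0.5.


Formula: SI = H_dom * (base_age / age)^0.5
Age ratio = 50 / 23 = 2.17391
sqrt(age_ratio) = 1.47442
SI = 34.4 * 1.47442 = 50.7 m

50.7


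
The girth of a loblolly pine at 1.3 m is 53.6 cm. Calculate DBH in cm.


Formula: DBH = C / pi
DBH = 53.6 / pi
pi = 3.14159...
DBH = 17.1 cm

17.1


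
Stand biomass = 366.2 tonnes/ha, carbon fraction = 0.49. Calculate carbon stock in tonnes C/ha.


Formula: Carbon Stock = Biomass * Carbon Fraction
C = 366.2 t/ha * 0.49
C = 179.4 t C/ha

179.4


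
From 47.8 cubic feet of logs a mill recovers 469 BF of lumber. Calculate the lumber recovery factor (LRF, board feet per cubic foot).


Formula: LRF = Lumber Output (BF) / Log Input (ft^3)
LRF = 469 BF / 47.8 ft^3
LRF = 9.81 BF/ft^3

9.81


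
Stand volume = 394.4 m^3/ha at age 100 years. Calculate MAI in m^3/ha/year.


Formula: MAI = Total Volume / Stand Age
MAI = 394.4 m^3/ha / 100 years
MAI = 3.94 m^3/ha/year

3.94


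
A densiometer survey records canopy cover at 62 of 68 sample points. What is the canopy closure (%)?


Formula: Canopy closure = covered points / total points * 100
Closure = 62 / 68 * 100
Closure = 0.9118 * 100 = 91.2%

91.2


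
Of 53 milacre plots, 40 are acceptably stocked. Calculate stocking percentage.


Formula: Stocking % = stocked plots / total plots * 100
Stocking = 40 / 53 * 100
Stocking = 0.7547 * 100 = 75.5%

75.5


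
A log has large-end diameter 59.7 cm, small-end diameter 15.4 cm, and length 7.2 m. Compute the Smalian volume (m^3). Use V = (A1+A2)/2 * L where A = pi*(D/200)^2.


Smalian: V = (A1 + A2)/2 * L,  A = pi*(D/200)^2
A1 = pi*(59.7/200)^2 = 0.279923 m^2
A2 = pi*(15.4/200)^2 = 0.018627 m^2
V = (0.279923+0.018627)/2*7.2 = 1.0748 m^3

1.0748


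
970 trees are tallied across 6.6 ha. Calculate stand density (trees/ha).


Formula: Stand Density = N_trees / Area_ha
Density = 970 trees / 6.6 ha
Density = 147 trees/ha

147


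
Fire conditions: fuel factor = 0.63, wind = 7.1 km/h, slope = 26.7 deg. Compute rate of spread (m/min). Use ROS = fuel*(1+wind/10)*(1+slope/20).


Formula: ROS = fuel * (1 + wind/10) * (1 + slope/20)
Wind factor = 1 + 7.1/10 = 1.71
Slope factor = 1 + 26.7/20 = 2.335
ROS = 0.63 * 1.71 * 2.335 = 2.52 m/min

2.52


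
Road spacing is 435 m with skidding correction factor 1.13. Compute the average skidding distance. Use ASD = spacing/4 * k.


Formula: ASD = (spacing / 4) * correction
Uncorrected distance = spacing / 4 = 435 / 4 = 108.75 m
ASD = 108.75 * 1.13 = 123 m

123


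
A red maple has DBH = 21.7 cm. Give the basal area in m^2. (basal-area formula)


Formula: BA = pi * (DBH/2)^2 / 10000  (cm^2 to m^2)
Radius = DBH/2 = 21.7/2 = 10.85 cm
BA = pi * 10.85^2 / 10000
   = 369.8361 cm^2 / 10000
   = 0.037 m^2

0.037


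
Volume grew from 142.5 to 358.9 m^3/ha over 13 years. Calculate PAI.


Formula: PAI = (V_T2 - V_T1) / (T2 - T1)
Volume increment = 358.9 - 142.5 = 216.4 m^3/ha
PAI = 216.4 / 13 = 16.65 m^3/ha/year

16.65


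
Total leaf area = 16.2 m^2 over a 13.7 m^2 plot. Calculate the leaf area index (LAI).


Formula: LAI = total leaf area / ground area  (dimensionless)
LAI = 16.2 m^2 / 13.7 m^2
LAI = 1.18

1.18


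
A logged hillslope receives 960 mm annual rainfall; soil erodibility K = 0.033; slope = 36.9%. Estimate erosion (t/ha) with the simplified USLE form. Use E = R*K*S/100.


Formula: E = R * K * S / 100  (simplified USLE)
R * K = 960 * 0.033 = 31.68
E = 31.68 * 36.9 / 100 = 11.69 t/ha

11.69


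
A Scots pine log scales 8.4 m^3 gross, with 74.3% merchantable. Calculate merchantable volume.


Formula: MV = V_total * (merchantable_pct / 100)
Merchantable fraction = 74.3% / 100 = 0.743
MV = 8.4 m^3 * 0.743 = 6.241 m^3

6.241


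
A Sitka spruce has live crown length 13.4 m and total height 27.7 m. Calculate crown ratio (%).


Formula: Crown Ratio = (Crown Length / Total Height) * 100
CR = (13.4 m / 27.7 m) * 100
CR = 0.4838 * 100 = 48.4%

48.4


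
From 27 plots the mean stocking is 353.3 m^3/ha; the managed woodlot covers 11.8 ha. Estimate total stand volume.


Formula: Total Volume = Mean Volume per ha * Total Area
Total Volume = 353.3 m^3/ha * 11.8 ha
Total Volume = 4169 m^3

4169


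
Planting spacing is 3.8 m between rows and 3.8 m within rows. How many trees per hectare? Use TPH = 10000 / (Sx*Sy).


Formula: TPH = 10000 m^2/ha / (spacing_x * spacing_y)
Area per tree = 3.8 m * 3.8 m = 14.44 m^2
TPH = 10000 / 14.44 = 693 trees/ha

693


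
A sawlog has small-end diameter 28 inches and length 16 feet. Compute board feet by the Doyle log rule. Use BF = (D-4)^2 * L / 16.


Doyle: BF = (D - 4)^2 * L / 16
Adjusted diameter = 28 - 4 = 24 in
(D-4)^2 = 24^2 = 576
BF = 576 * 16 / 16 = 576 BF

576


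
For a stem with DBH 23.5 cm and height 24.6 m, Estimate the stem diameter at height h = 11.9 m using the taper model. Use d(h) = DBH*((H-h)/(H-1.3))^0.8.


Taper: d(h) = DBH * ((H - h) / (H - 1.3))^0.8
Numerator = H - h = 24.6 - 11.9 = 12.7 m
Denominator = H - 1.3 = 24.6 - 1.3 = 23.3 m
Ratio = 12.7 / 23.3 = 0.54506
d = 23.5 * 0.54506^0.8 = 14.5 cm

14.5


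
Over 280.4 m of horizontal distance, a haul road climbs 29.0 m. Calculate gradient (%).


Formula: Gradient = rise / run * 100
Gradient = 29.0 / 280.4 * 100 = 10.3%

10.3


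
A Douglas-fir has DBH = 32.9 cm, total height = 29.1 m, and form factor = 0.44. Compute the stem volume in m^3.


Formula: V = pi * (DBH/200)^2 * H * ff
Radius = DBH/200 = 32.9/200 = 0.1645 m
Radius^2 = 0.1645^2 = 0.02706025 m^2
V = pi * 0.02706025 * 29.1 * 0.44
V = 1.088 m^3

1.088


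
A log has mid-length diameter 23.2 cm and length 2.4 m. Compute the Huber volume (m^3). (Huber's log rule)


Huber: V = Am * L,  Am = pi*(Dm/200)^2
Am = pi*(23.2/200)^2 = 0.042273 m^2
V = 0.042273*2.4 = 0.1015 m^3

0.1015


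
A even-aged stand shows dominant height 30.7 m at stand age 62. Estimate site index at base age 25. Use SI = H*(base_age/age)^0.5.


Formula: SI = H_dom * (base_age / age)^0.5
Age ratio = 25 / 62 = 0.40323
sqrt(age_ratio) = 0.635
SI = 30.7 * 0.635 = 19.5 m

19.5


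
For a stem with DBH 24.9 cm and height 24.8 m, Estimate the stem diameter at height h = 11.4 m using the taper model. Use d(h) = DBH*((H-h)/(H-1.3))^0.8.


Taper: d(h) = DBH * ((H - h) / (H - 1.3))^0.8
Numerator = H - h = 24.8 - 11.4 = 13.4 m
Denominator = H - 1.3 = 24.8 - 1.3 = 23.5 m
Ratio = 13.4 / 23.5 = 0.57021
d = 24.9 * 0.57021^0.8 = 15.9 cm

15.9


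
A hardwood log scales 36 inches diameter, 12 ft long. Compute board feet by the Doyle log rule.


Doyle: BF = (D - 4)^2 * L / 16
Adjusted diameter = 36 - 4 = 32 in
(D-4)^2 = 32^2 = 1024
BF = 1024 * 12 / 16 = 768 BF

768


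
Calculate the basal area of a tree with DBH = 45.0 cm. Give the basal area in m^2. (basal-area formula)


Formula: BA = pi * (DBH/2)^2 / 10000  (cm^2 to m^2)
Radius = DBH/2 = 45.0/2 = 22.5 cm
BA = pi * 22.5^2 / 10000
   = 1590.4313 cm^2 / 10000
   = 0.159 m^2

0.159


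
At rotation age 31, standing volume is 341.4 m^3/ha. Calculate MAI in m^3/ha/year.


Formula: MAI = Total Volume / Stand Age
MAI = 341.4 m^3/ha / 31 years
MAI = 11.01 m^3/ha/year

11.01


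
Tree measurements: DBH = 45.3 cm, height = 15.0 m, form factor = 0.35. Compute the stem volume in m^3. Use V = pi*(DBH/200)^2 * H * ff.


Formula: V = pi * (DBH/200)^2 * H * ff
Radius = DBH/200 = 45.3/200 = 0.2265 m
Radius^2 = 0.2265^2 = 0.05130225 m^2
V = pi * 0.05130225 * 15.0 * 0.35
V = 0.846 m^3

0.846


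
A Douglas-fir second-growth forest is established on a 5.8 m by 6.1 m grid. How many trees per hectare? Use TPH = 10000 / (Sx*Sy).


Formula: TPH = 10000 m^2/ha / (spacing_x * spacing_y)
Area per tree = 5.8 m * 6.1 m = 35.38 m^2
TPH = 10000 / 35.38 = 283 trees/ha

283


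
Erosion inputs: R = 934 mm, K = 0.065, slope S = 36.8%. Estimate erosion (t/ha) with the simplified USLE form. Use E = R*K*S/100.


Formula: E = R * K * S / 100  (simplified USLE)
R * K = 934 * 0.065 = 60.71
E = 60.71 * 36.8 / 100 = 22.34 t/ha

22.34


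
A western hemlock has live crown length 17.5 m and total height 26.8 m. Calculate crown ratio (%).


Formula: Crown Ratio = (Crown Length / Total Height) * 100
CR = (17.5 m / 26.8 m) * 100
CR = 0.653 * 100 = 65.3%

65.3


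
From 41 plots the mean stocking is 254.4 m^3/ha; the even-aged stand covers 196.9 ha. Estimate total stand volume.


Formula: Total Volume = Mean Volume per ha * Total Area
Total Volume = 254.4 m^3/ha * 196.9 ha
Total Volume = 50091 m^3

50091


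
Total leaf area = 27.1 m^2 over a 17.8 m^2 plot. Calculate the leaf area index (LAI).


Formula: LAI = total leaf area / ground area  (dimensionless)
LAI = 27.1 m^2 / 17.8 m^2
LAI = 1.52

1.52


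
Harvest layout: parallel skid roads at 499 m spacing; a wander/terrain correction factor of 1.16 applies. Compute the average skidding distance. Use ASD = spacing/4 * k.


Formula: ASD = (spacing / 4) * correction
Uncorrected distance = spacing / 4 = 499 / 4 = 124.75 m
ASD = 124.75 * 1.16 = 145 m

145


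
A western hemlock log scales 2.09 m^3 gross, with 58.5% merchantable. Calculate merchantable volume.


Formula: MV = V_total * (merchantable_pct / 100)
Merchantable fraction = 58.5% / 100 = 0.585
MV = 2.09 m^3 * 0.585 = 1.223 m^3

1.223


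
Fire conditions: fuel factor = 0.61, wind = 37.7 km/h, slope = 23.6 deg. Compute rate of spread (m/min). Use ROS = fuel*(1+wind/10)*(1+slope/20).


Formula: ROS = fuel * (1 + wind/10) * (1 + slope/20)
Wind factor = 1 + 37.7/10 = 4.77
Slope factor = 1 + 23.6/20 = 2.18
ROS = 0.61 * 4.77 * 2.18 = 6.34 m/min

6.34


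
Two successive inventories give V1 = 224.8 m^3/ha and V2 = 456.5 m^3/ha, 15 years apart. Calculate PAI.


Formula: PAI = (V_T2 - V_T1) / (T2 - T1)
Volume increment = 456.5 - 224.8 = 231.7 m^3/ha
PAI = 231.7 / 15 = 15.45 m^3/ha/year

15.45


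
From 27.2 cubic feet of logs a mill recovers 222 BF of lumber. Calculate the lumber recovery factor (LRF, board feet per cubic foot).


Formula: LRF = Lumber Output (BF) / Log Input (ft^3)
LRF = 222 BF / 27.2 ft^3
LRF = 8.16 BF/ft^3

8.16


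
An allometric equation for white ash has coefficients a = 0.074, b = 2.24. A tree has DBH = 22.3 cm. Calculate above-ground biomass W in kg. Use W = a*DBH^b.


Formula: W = a * DBH^b  (allometric power law)
DBH^b = 22.3^2.24 = 1047.6179
W = 0.074 * 1047.6179 = 77.5 kg

77.5


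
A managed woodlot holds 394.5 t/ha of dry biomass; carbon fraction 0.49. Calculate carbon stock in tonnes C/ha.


Formula: Carbon Stock = Biomass * Carbon Fraction
C = 394.5 t/ha * 0.49
C = 193.3 t C/ha

193.3


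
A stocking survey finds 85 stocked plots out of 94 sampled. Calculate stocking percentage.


Formula: Stocking % = stocked plots / total plots * 100
Stocking = 85 / 94 * 100
Stocking = 0.9043 * 100 = 90.4%

90.4


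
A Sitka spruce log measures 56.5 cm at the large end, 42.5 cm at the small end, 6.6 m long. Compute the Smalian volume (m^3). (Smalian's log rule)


Smalian: V = (A1 + A2)/2 * L,  A = pi*(D/200)^2
A1 = pi*(56.5/200)^2 = 0.250719 m^2
A2 = pi*(42.5/200)^2 = 0.141863 m^2
V = (0.250719+0.141863)/2*6.6 = 1.2955 m^3

1.2955


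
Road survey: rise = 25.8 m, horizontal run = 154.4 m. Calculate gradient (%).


Formula: Gradient = rise / run * 100
Gradient = 25.8 / 154.4 * 100 = 16.7%

16.7
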